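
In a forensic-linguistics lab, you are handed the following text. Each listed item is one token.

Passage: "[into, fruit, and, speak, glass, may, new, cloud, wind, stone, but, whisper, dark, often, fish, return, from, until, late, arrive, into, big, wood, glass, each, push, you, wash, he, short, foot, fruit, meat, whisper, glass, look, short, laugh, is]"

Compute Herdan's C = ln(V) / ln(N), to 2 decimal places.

0.95

N = 39, V = 33.
ln(V) = 3.496508, ln(N) = 3.663562
C = 3.496508 / 3.663562 = 0.95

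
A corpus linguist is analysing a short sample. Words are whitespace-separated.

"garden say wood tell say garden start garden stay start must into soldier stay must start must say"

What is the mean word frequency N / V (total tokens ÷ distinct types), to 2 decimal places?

N = 18 tokens, V = 9 types.
Mean frequency = N / V = 18 / 9 = 2.00

2.00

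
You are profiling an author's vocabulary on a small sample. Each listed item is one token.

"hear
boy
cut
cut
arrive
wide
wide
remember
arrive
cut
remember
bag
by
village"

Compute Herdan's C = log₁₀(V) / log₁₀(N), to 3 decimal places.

N = 14, V = 9.
log₁₀(V) = 0.954243, log₁₀(N) = 1.146128
C = 0.954243 / 1.146128 = 0.833

0.833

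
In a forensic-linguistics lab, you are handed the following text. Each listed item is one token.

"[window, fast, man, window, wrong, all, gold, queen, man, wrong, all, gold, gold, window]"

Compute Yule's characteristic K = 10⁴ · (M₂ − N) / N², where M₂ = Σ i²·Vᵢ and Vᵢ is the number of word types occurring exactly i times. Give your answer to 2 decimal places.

918.37

Frequencies: window:3, gold:3, man:2, wrong:2, all:2, fast:1, queen:1
N = 14. Frequency spectrum: V_1=2, V_2=3, V_3=2
M₂ = 1²·2 + 2²·3 + 3²·2 = 32
K = 10000 × (32 − 14) / 14² = 918.37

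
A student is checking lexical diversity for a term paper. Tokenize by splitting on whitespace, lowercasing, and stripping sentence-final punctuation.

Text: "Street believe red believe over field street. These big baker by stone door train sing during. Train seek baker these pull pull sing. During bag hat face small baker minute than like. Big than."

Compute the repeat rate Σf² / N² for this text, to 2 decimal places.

0.05

Frequencies: baker:3, street:2, believe:2, these:2, big:2, train:2, sing:2, during:2, pull:2, than:2, red:1, over:1, field:1, by:1, stone:1, door:1, seek:1, bag:1, hat:1, face:1, … (3 more, each freq 1)
Σf² = 58; N² = 1156
Repeat rate = 58 / 1156 = 0.05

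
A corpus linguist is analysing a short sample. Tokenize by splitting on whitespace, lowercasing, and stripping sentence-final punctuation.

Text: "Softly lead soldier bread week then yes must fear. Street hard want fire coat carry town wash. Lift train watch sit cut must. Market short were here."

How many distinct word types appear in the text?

26

Distinct types: {bread, carry, coat, cut, fear, fire, hard, here, lead, lift, market, must, short, sit, softly, soldier, street, then, town, train, want, wash, watch, week, were, yes}
V = 26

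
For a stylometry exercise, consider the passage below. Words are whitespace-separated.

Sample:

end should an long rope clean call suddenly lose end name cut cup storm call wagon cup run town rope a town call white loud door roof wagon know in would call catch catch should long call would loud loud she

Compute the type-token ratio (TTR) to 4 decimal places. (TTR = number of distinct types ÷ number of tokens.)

0.6341

N = 41 tokens, V = 26 types.
TTR = V / N = 26 / 41 = 0.6341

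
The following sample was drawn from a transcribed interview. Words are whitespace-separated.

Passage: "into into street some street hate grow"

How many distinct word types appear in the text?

Distinct types: {grow, hate, into, some, street}
V = 5

5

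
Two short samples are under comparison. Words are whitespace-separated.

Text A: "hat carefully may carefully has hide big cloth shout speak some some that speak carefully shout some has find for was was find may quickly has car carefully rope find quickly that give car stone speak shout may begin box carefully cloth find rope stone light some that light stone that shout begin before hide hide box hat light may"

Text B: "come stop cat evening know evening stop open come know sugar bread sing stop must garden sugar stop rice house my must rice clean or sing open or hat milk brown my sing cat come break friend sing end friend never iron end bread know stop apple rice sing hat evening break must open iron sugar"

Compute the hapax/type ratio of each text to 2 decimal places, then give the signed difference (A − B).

-0.11

A: hapax=4, V=23, ratio=0.17
B: hapax=7, V=25, ratio=0.28
Difference = 0.17 − 0.28 = -0.11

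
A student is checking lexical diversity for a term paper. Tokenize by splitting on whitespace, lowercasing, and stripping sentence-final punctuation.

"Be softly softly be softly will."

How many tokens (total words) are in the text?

Tokens: be, softly, softly, be, softly, will
N = 6

6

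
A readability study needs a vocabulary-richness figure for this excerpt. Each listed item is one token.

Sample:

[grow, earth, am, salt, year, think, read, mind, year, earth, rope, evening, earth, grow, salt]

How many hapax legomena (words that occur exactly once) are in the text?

6

Frequencies: earth:3, grow:2, salt:2, year:2, am:1, think:1, read:1, mind:1, rope:1, evening:1
Hapax (freq=1): am, evening, mind, read, rope, think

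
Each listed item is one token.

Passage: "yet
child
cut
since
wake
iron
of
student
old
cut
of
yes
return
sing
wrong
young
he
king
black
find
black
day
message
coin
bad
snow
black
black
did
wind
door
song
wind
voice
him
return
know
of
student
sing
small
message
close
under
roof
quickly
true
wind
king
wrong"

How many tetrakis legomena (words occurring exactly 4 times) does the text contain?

1

Frequencies: black:4, of:3, wind:3, cut:2, student:2, return:2, sing:2, wrong:2, king:2, message:2, yet:1, child:1, since:1, wake:1, iron:1, old:1, yes:1, young:1, he:1, find:1, … (16 more, each freq 1)
Words with frequency 4: black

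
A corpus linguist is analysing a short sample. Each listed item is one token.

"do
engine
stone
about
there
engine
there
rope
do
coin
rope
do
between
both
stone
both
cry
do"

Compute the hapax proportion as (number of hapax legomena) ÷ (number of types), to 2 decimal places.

0.40

Frequencies: do:4, engine:2, stone:2, there:2, rope:2, both:2, about:1, coin:1, between:1, cry:1
Hapax count = 4; type count = 10.
Ratio = 4 / 10 = 0.40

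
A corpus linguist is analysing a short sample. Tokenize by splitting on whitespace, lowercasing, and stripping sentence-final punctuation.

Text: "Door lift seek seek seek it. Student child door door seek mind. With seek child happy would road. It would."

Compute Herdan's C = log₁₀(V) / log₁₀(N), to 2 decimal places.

0.80

N = 20, V = 11.
log₁₀(V) = 1.041393, log₁₀(N) = 1.301030
C = 1.041393 / 1.301030 = 0.80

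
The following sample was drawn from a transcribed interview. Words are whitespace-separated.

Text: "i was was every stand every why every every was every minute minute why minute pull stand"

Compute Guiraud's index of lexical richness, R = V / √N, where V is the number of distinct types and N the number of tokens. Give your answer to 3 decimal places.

1.698

N = 17, V = 7.
√N = 4.123106
R = 7 / 4.123106 = 1.698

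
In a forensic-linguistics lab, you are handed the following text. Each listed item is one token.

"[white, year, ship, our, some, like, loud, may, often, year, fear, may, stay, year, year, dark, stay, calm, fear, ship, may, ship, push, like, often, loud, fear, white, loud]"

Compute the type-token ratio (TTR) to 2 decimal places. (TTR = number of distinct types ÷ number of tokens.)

0.48

N = 29 tokens, V = 14 types.
TTR = V / N = 14 / 29 = 0.48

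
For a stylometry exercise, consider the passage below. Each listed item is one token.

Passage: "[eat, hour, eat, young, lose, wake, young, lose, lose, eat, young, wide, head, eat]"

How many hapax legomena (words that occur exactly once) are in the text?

4

Frequencies: eat:4, young:3, lose:3, hour:1, wake:1, wide:1, head:1
Hapax (freq=1): head, hour, wake, wide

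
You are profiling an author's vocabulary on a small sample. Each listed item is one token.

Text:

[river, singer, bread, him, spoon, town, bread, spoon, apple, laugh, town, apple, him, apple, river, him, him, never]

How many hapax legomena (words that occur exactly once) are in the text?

Frequencies: him:4, apple:3, river:2, bread:2, spoon:2, town:2, singer:1, laugh:1, never:1
Hapax (freq=1): laugh, never, singer

3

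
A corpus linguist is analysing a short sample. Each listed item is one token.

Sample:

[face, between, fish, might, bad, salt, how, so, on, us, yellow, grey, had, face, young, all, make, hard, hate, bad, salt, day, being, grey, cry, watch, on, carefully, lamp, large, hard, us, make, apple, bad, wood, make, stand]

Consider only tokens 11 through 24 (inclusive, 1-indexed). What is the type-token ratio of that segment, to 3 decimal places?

0.929

Segment tokens 11–24: yellow, grey, had, face, young, all, make, hard, hate, bad, salt, day, being, grey
Segment N = 14, segment V = 13.
TTR = 13 / 14 = 0.929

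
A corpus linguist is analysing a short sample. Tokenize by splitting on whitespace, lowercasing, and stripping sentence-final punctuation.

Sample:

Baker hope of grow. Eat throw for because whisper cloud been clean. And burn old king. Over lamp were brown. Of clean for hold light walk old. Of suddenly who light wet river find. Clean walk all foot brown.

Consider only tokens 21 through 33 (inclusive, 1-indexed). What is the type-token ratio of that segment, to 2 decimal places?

Segment tokens 21–33: of, clean, for, hold, light, walk, old, of, suddenly, who, light, wet, river
Segment N = 13, segment V = 11.
TTR = 11 / 13 = 0.85

0.85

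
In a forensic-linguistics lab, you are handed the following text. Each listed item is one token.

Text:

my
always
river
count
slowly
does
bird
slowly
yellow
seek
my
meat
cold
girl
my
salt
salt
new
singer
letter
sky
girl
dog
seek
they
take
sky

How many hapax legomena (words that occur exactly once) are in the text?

14

Frequencies: my:3, slowly:2, seek:2, girl:2, salt:2, sky:2, always:1, river:1, count:1, does:1, bird:1, yellow:1, meat:1, cold:1, new:1, singer:1, letter:1, dog:1, they:1, take:1
Hapax (freq=1): always, bird, cold, count, does, dog, letter, meat, new, river, singer, take, they, yellow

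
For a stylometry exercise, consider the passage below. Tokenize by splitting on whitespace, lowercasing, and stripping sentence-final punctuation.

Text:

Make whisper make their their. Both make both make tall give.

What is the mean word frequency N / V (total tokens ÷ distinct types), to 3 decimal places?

1.833

N = 11 tokens, V = 6 types.
Mean frequency = N / V = 11 / 6 = 1.833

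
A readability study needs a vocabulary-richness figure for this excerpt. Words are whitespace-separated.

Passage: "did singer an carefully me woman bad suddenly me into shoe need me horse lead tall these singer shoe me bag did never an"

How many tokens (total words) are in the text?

24

Tokens: did, singer, an, carefully, me, woman, bad, suddenly, me, into, shoe, need, me, horse, lead, tall, these, singer, shoe, me, bag, did, never, an
N = 24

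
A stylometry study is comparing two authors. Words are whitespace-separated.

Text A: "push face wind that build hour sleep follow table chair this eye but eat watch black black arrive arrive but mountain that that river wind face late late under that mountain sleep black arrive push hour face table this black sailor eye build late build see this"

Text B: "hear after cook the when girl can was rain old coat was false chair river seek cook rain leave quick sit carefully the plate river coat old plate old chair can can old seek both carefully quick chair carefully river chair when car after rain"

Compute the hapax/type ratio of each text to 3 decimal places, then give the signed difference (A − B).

0.030

A: hapax=8, V=23, ratio=0.348
B: hapax=7, V=22, ratio=0.318
Difference = 0.348 − 0.318 = 0.030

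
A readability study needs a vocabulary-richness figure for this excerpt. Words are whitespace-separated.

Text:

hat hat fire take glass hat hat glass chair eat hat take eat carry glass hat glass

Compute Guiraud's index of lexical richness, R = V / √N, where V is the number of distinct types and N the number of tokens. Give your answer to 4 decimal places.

N = 17, V = 7.
√N = 4.123106
R = 7 / 4.123106 = 1.6977

1.6977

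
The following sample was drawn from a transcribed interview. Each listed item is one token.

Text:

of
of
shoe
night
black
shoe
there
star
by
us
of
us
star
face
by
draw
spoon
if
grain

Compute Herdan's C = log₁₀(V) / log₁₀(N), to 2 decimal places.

N = 19, V = 13.
log₁₀(V) = 1.113943, log₁₀(N) = 1.278754
C = 1.113943 / 1.278754 = 0.87

0.87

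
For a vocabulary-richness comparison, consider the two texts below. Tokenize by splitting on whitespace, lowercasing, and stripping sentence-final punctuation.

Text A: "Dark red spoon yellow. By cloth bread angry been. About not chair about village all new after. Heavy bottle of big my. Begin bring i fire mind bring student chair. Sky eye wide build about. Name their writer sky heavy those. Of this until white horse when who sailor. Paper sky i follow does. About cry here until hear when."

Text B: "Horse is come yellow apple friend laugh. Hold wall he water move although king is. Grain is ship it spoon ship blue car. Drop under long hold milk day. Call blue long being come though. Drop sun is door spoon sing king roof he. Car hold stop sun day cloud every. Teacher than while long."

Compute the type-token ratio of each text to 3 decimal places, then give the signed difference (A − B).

0.109

TTR(A) = 48/60 = 0.800
TTR(B) = 38/55 = 0.691
Difference = 0.800 − 0.691 = 0.109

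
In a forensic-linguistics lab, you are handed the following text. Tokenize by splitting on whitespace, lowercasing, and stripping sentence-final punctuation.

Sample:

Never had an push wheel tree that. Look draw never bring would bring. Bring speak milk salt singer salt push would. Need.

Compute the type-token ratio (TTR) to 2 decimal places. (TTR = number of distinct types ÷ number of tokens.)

N = 22 tokens, V = 16 types.
TTR = V / N = 16 / 22 = 0.73

0.73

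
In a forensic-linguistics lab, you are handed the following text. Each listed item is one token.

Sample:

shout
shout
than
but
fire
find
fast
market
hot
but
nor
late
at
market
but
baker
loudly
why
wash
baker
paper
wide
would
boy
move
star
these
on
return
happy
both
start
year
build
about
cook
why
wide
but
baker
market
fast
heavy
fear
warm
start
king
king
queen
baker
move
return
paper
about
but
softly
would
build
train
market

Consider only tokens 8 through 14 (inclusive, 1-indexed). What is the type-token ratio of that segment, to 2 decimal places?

Segment tokens 8–14: market, hot, but, nor, late, at, market
Segment N = 7, segment V = 6.
TTR = 6 / 7 = 0.86

0.86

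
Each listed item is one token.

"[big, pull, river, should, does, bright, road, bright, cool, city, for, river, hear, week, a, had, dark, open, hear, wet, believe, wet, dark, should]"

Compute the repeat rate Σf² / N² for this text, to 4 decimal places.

Frequencies: river:2, should:2, bright:2, hear:2, dark:2, wet:2, big:1, pull:1, does:1, road:1, cool:1, city:1, for:1, week:1, a:1, had:1, open:1, believe:1
Σf² = 36; N² = 576
Repeat rate = 36 / 576 = 0.0625

0.0625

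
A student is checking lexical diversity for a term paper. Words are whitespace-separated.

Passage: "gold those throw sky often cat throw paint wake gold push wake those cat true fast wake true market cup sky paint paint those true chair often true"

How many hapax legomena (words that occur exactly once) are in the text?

Frequencies: true:4, those:3, paint:3, wake:3, gold:2, throw:2, sky:2, often:2, cat:2, push:1, fast:1, market:1, cup:1, chair:1
Hapax (freq=1): chair, cup, fast, market, push

5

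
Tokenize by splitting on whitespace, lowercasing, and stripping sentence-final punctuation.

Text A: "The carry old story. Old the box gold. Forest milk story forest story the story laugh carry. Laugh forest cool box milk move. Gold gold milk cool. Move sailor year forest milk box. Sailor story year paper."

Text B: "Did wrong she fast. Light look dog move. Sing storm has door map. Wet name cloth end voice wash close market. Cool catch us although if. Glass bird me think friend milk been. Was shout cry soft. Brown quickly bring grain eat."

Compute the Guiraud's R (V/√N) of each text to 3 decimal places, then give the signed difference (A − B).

-4.179

A: V=14, N=37, R=2.302
B: V=42, N=42, R=6.481
Difference = 2.302 − 6.481 = -4.179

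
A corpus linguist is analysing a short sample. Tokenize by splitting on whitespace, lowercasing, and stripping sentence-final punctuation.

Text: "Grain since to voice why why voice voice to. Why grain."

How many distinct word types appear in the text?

Distinct types: {grain, since, to, voice, why}
V = 5

5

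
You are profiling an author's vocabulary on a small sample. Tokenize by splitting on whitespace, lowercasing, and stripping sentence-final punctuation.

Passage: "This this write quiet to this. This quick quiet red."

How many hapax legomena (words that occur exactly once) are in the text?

Frequencies: this:4, quiet:2, write:1, to:1, quick:1, red:1
Hapax (freq=1): quick, red, to, write

4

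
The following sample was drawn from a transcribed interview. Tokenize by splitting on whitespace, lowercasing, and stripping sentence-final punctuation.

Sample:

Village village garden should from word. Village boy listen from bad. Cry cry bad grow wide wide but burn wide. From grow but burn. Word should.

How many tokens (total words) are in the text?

Tokens: village, village, garden, should, from, word, village, boy, listen, from, bad, cry, cry, bad, grow, wide, wide, but, burn, wide, from, grow, but, burn, word, should
N = 26

26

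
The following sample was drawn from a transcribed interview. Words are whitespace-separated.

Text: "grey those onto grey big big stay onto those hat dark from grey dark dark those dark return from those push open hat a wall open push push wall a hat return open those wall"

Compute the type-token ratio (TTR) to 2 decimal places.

0.37

N = 35 tokens, V = 13 types.
TTR = V / N = 13 / 35 = 0.37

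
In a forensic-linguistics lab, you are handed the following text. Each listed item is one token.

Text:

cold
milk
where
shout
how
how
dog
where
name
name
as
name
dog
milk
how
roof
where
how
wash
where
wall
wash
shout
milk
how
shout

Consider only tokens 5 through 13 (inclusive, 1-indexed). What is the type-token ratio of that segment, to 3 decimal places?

0.556

Segment tokens 5–13: how, how, dog, where, name, name, as, name, dog
Segment N = 9, segment V = 5.
TTR = 5 / 9 = 0.556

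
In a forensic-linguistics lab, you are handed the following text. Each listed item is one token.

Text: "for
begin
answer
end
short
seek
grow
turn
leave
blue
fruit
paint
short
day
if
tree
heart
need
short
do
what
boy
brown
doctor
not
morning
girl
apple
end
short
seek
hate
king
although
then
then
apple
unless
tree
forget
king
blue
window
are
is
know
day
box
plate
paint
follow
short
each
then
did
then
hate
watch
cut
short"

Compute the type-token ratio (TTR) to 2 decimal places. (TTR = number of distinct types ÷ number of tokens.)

0.72

N = 60 tokens, V = 43 types.
TTR = V / N = 43 / 60 = 0.72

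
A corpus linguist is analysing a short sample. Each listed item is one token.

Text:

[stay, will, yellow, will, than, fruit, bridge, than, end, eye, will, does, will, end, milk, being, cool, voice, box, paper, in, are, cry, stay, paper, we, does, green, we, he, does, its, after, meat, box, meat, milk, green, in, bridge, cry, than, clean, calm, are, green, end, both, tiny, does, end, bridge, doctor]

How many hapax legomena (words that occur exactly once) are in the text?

Frequencies: will:4, end:4, does:4, than:3, bridge:3, green:3, stay:2, milk:2, box:2, paper:2, in:2, are:2, cry:2, we:2, meat:2, yellow:1, fruit:1, eye:1, being:1, cool:1, … (9 more, each freq 1)
Hapax (freq=1): after, being, both, calm, clean, cool, doctor, eye, fruit, he, its, tiny, voice, yellow

14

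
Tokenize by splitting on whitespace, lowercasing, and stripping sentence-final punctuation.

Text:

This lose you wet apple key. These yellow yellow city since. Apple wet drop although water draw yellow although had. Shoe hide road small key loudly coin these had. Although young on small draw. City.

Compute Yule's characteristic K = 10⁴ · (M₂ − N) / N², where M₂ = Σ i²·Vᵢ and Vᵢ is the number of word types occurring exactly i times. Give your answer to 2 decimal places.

228.57

Frequencies: yellow:3, although:3, wet:2, apple:2, key:2, these:2, city:2, draw:2, had:2, small:2, this:1, lose:1, you:1, since:1, drop:1, water:1, shoe:1, hide:1, road:1, loudly:1, … (3 more, each freq 1)
N = 35. Frequency spectrum: V_1=13, V_2=8, V_3=2
M₂ = 1²·13 + 2²·8 + 3²·2 = 63
K = 10000 × (63 − 35) / 35² = 228.57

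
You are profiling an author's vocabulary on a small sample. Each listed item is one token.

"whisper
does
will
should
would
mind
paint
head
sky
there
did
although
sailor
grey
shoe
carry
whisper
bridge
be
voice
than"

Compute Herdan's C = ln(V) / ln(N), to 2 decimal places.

N = 21, V = 20.
ln(V) = 2.995732, ln(N) = 3.044522
C = 2.995732 / 3.044522 = 0.98

0.98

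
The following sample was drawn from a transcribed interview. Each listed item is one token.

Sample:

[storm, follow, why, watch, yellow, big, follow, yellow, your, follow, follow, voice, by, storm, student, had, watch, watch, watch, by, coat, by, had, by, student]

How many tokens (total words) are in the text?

Tokens: storm, follow, why, watch, yellow, big, follow, yellow, your, follow, follow, voice, by, storm, student, had, watch, watch, watch, by, coat, by, had, by, student
N = 25

25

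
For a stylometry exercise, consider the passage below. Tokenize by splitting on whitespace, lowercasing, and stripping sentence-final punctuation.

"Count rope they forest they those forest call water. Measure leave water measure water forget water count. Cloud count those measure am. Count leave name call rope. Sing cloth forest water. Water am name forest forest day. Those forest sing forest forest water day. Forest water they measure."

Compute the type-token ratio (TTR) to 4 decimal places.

0.3333

N = 48 tokens, V = 16 types.
TTR = V / N = 16 / 48 = 0.3333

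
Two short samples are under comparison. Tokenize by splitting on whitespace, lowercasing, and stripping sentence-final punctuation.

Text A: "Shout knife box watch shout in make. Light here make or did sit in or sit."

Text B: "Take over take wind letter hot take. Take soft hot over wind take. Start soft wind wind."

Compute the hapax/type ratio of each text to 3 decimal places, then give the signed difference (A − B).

0.259

A: hapax=6, V=11, ratio=0.545
B: hapax=2, V=7, ratio=0.286
Difference = 0.545 − 0.286 = 0.259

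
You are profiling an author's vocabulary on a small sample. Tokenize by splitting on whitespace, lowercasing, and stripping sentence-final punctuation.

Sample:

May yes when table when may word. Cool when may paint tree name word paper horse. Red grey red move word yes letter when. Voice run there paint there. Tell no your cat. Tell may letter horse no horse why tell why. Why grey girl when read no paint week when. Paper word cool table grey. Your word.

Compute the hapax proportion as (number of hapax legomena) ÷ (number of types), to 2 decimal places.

Frequencies: when:6, word:5, may:4, paint:3, horse:3, grey:3, tell:3, no:3, why:3, yes:2, table:2, cool:2, paper:2, red:2, letter:2, there:2, your:2, tree:1, name:1, move:1, … (6 more, each freq 1)
Hapax count = 9; type count = 26.
Ratio = 9 / 26 = 0.35

0.35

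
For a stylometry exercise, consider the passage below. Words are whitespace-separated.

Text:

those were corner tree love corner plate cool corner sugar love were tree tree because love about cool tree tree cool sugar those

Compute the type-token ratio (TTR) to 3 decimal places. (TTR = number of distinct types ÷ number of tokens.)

N = 23 tokens, V = 10 types.
TTR = V / N = 10 / 23 = 0.435

0.435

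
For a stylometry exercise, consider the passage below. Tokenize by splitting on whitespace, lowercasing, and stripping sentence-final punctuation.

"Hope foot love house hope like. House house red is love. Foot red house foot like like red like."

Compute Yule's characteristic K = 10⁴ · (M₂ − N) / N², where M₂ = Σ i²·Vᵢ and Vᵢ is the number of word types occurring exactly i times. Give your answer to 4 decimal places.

Frequencies: house:4, like:4, foot:3, red:3, hope:2, love:2, is:1
N = 19. Frequency spectrum: V_1=1, V_2=2, V_3=2, V_4=2
M₂ = 1²·1 + 2²·2 + 3²·2 + 4²·2 = 59
K = 10000 × (59 − 19) / 19² = 1108.0332

1108.0332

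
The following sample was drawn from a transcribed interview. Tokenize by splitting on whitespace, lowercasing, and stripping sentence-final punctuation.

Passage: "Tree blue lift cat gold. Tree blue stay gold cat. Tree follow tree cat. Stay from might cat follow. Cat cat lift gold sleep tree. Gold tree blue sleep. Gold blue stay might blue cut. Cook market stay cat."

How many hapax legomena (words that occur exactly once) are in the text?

4

Frequencies: cat:7, tree:6, blue:5, gold:5, stay:4, lift:2, follow:2, might:2, sleep:2, from:1, cut:1, cook:1, market:1
Hapax (freq=1): cook, cut, from, market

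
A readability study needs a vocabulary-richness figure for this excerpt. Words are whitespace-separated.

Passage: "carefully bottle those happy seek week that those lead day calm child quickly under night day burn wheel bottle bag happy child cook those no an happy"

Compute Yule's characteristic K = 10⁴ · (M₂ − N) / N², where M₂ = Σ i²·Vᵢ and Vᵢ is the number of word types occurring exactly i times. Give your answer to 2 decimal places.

Frequencies: those:3, happy:3, bottle:2, day:2, child:2, carefully:1, seek:1, week:1, that:1, lead:1, calm:1, quickly:1, under:1, night:1, burn:1, wheel:1, bag:1, cook:1, no:1, an:1
N = 27. Frequency spectrum: V_1=15, V_2=3, V_3=2
M₂ = 1²·15 + 2²·3 + 3²·2 = 45
K = 10000 × (45 − 27) / 27² = 246.91

246.91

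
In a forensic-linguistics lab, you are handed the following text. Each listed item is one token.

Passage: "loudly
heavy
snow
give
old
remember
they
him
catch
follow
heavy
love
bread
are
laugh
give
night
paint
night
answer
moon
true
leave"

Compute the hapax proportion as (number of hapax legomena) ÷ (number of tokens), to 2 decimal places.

Frequencies: heavy:2, give:2, night:2, loudly:1, snow:1, old:1, remember:1, they:1, him:1, catch:1, follow:1, love:1, bread:1, are:1, laugh:1, paint:1, answer:1, moon:1, true:1, leave:1
Hapax count = 17; token count = 23.
Ratio = 17 / 23 = 0.74

0.74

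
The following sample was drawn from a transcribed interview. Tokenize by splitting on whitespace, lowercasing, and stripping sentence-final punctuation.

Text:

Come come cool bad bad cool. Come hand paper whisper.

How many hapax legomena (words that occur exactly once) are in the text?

Frequencies: come:3, cool:2, bad:2, hand:1, paper:1, whisper:1
Hapax (freq=1): hand, paper, whisper

3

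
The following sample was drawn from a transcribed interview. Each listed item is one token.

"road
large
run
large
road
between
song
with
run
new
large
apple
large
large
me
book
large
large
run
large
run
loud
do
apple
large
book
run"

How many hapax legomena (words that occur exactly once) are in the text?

Frequencies: large:9, run:5, road:2, apple:2, book:2, between:1, song:1, with:1, new:1, me:1, loud:1, do:1
Hapax (freq=1): between, do, loud, me, new, song, with

7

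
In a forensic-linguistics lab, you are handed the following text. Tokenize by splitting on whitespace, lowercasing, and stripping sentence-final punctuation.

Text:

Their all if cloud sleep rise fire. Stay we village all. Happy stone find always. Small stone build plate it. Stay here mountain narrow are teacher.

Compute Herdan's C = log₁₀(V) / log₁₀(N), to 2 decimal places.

0.96

N = 26, V = 23.
log₁₀(V) = 1.361728, log₁₀(N) = 1.414973
C = 1.361728 / 1.414973 = 0.96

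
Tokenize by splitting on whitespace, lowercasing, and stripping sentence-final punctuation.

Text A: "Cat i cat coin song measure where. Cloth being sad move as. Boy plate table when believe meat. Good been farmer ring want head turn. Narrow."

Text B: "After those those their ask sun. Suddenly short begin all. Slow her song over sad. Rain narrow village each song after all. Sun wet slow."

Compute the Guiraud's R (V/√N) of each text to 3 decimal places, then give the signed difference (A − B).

A: V=25, N=26, R=4.903
B: V=19, N=25, R=3.800
Difference = 4.903 − 3.800 = 1.103

1.103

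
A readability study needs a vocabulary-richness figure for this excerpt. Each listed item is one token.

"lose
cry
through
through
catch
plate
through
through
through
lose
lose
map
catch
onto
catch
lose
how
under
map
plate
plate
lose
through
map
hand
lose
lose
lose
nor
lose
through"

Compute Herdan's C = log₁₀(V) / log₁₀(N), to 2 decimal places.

N = 31, V = 11.
log₁₀(V) = 1.041393, log₁₀(N) = 1.491362
C = 1.041393 / 1.491362 = 0.70

0.70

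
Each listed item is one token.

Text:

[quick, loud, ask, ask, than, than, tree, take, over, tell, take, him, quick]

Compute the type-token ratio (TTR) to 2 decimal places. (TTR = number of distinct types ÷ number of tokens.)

N = 13 tokens, V = 9 types.
TTR = V / N = 9 / 13 = 0.69

0.69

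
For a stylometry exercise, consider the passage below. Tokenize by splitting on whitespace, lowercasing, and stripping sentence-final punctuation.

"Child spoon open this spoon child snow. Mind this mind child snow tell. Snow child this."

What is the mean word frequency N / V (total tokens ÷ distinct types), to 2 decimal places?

N = 16 tokens, V = 7 types.
Mean frequency = N / V = 16 / 7 = 2.29

2.29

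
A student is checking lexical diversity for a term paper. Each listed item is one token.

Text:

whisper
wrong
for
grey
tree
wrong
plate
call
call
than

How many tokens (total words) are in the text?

10

Tokens: whisper, wrong, for, grey, tree, wrong, plate, call, call, than
N = 10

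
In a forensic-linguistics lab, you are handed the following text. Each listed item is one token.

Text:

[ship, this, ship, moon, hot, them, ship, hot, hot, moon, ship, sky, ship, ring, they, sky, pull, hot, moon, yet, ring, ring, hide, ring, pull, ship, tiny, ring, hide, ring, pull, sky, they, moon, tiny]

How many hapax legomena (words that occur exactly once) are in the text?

3

Frequencies: ship:6, ring:6, moon:4, hot:4, sky:3, pull:3, they:2, hide:2, tiny:2, this:1, them:1, yet:1
Hapax (freq=1): them, this, yet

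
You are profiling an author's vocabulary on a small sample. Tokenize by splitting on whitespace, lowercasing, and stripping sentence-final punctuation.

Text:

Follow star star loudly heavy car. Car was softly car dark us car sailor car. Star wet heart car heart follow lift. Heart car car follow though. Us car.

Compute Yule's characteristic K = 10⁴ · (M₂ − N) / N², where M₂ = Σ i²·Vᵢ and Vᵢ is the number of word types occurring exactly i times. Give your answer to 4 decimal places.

Frequencies: car:9, follow:3, star:3, heart:3, us:2, loudly:1, heavy:1, was:1, softly:1, dark:1, sailor:1, wet:1, lift:1, though:1
N = 29. Frequency spectrum: V_1=9, V_2=1, V_3=3, V_9=1
M₂ = 1²·9 + 2²·1 + 3²·3 + 9²·1 = 121
K = 10000 × (121 − 29) / 29² = 1093.9358

1093.9358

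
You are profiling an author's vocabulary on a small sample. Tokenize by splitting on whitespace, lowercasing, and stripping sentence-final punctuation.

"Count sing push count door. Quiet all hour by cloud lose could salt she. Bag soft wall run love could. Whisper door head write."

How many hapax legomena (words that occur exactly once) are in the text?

18

Frequencies: count:2, door:2, could:2, sing:1, push:1, quiet:1, all:1, hour:1, by:1, cloud:1, lose:1, salt:1, she:1, bag:1, soft:1, wall:1, run:1, love:1, whisper:1, head:1, … (1 more, each freq 1)
Hapax (freq=1): all, bag, by, cloud, head, hour, lose, love, push, quiet, run, salt, she, sing, soft, wall, whisper, write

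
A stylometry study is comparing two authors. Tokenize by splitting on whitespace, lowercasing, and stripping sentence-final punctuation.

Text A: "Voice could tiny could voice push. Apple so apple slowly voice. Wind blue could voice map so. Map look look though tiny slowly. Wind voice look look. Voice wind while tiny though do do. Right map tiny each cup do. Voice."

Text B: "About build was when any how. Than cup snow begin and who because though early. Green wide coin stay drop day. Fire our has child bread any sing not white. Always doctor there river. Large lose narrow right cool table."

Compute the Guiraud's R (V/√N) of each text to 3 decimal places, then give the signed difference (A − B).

A: V=17, N=41, R=2.655
B: V=39, N=40, R=6.166
Difference = 2.655 − 6.166 = -3.511

-3.511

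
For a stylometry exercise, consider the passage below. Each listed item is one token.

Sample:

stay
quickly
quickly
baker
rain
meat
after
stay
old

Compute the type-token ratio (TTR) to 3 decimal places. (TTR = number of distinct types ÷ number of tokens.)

N = 9 tokens, V = 7 types.
TTR = V / N = 7 / 9 = 0.778

0.778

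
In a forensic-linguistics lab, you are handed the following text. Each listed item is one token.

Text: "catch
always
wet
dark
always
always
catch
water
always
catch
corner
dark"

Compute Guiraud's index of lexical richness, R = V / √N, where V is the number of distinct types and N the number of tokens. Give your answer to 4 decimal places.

N = 12, V = 6.
√N = 3.464102
R = 6 / 3.464102 = 1.7321

1.7321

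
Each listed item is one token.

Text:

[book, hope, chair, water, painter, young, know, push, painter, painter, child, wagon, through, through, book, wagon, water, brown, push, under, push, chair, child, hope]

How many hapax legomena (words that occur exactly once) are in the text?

Frequencies: painter:3, push:3, book:2, hope:2, chair:2, water:2, child:2, wagon:2, through:2, young:1, know:1, brown:1, under:1
Hapax (freq=1): brown, know, under, young

4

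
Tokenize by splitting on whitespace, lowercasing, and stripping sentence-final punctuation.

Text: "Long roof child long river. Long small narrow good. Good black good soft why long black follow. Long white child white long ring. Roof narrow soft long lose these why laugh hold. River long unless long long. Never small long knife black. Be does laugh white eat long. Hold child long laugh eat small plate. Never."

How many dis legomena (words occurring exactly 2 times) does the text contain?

Frequencies: long:13, child:3, small:3, good:3, black:3, white:3, laugh:3, roof:2, river:2, narrow:2, soft:2, why:2, hold:2, never:2, eat:2, follow:1, ring:1, lose:1, these:1, unless:1, … (4 more, each freq 1)
Words with frequency 2: eat, hold, narrow, never, river, roof, soft, why

8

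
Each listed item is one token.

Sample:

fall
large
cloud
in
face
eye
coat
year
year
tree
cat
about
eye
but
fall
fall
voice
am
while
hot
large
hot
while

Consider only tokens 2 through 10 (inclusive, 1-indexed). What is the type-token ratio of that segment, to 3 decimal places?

0.889

Segment tokens 2–10: large, cloud, in, face, eye, coat, year, year, tree
Segment N = 9, segment V = 8.
TTR = 8 / 9 = 0.889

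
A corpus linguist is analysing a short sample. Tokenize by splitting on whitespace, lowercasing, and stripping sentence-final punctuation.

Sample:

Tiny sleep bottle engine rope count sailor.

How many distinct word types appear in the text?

Distinct types: {bottle, count, engine, rope, sailor, sleep, tiny}
V = 7

7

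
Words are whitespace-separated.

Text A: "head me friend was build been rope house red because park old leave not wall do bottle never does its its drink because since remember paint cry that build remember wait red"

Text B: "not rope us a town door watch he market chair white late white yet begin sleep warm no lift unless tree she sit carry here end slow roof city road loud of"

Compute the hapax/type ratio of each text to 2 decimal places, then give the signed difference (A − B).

A: hapax=22, V=27, ratio=0.81
B: hapax=30, V=31, ratio=0.97
Difference = 0.81 − 0.97 = -0.16

-0.16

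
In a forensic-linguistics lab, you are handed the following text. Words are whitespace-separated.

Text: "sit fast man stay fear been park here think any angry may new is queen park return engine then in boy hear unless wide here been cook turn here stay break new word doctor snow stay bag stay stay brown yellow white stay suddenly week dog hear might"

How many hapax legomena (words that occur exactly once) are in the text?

Frequencies: stay:6, here:3, been:2, park:2, new:2, hear:2, sit:1, fast:1, man:1, fear:1, think:1, any:1, angry:1, may:1, is:1, queen:1, return:1, engine:1, then:1, in:1, … (17 more, each freq 1)
Hapax (freq=1): angry, any, bag, boy, break, brown, cook, doctor, dog, engine, fast, fear, in, is, man, may, might, queen, return, sit, snow, suddenly, then, think, turn, unless, week, white, wide, word, yellow

31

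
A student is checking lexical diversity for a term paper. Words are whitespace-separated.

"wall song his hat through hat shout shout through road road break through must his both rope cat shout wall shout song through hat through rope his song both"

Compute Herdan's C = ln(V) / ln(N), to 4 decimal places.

N = 29, V = 12.
ln(V) = 2.484907, ln(N) = 3.367296
C = 2.484907 / 3.367296 = 0.7380

0.7380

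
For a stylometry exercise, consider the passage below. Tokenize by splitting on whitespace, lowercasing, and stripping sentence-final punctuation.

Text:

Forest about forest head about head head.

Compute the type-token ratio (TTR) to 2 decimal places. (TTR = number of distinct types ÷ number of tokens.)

N = 7 tokens, V = 3 types.
TTR = V / N = 3 / 7 = 0.43

0.43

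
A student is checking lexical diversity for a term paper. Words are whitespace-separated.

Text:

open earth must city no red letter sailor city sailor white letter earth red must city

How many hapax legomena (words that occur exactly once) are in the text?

Frequencies: city:3, earth:2, must:2, red:2, letter:2, sailor:2, open:1, no:1, white:1
Hapax (freq=1): no, open, white

3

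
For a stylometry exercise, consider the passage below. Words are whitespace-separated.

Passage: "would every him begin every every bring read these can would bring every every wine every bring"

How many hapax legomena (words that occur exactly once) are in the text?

Frequencies: every:6, bring:3, would:2, him:1, begin:1, read:1, these:1, can:1, wine:1
Hapax (freq=1): begin, can, him, read, these, wine

6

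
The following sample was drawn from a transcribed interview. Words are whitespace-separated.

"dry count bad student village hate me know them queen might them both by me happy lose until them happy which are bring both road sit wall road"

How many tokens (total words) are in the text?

Tokens: dry, count, bad, student, village, hate, me, know, them, queen, might, them, both, by, me, happy, lose, until, them, happy, which, are, bring, both, road, sit, wall, road
N = 28

28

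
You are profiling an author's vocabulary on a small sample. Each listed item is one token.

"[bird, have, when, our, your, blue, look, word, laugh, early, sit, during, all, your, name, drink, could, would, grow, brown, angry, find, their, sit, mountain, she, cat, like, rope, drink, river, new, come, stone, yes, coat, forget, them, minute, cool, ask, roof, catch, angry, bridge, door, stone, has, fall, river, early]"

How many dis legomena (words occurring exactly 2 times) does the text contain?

Frequencies: your:2, early:2, sit:2, drink:2, angry:2, river:2, stone:2, bird:1, have:1, when:1, our:1, blue:1, look:1, word:1, laugh:1, during:1, all:1, name:1, could:1, would:1, … (24 more, each freq 1)
Words with frequency 2: angry, drink, early, river, sit, stone, your

7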